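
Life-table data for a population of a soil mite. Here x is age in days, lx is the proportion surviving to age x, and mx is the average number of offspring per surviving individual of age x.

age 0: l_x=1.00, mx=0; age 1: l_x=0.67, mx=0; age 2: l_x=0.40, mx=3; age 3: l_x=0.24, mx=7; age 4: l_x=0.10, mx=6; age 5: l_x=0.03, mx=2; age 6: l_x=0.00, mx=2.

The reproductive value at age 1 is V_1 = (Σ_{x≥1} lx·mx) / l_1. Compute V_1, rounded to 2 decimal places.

5.28

lx·mx for x ≥ 1: 0, 1.2, 1.68, 0.6, 0.06, 0 → sum = 3.54
V_1 = 3.54 / l_1 = 3.54 / 0.67 = 5.283582… → 5.28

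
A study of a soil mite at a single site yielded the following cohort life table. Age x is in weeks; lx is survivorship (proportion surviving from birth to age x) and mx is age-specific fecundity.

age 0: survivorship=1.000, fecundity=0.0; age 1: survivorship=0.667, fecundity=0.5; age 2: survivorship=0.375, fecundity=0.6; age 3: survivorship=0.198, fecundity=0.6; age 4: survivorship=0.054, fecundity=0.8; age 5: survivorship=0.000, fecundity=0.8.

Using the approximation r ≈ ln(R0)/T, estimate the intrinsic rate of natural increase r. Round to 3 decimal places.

R0 = Σ lx·mx = 0 + 0.3335 + 0.225 + 0.1188 + 0.0432 + 0 = 0.7205
Σ x·lx·mx = 1.3127; T = 1.3127/0.7205 = 1.82193…
r ≈ ln(R0)/T = ln(0.7205)/1.82193… = -0.17992… → -0.180

-0.180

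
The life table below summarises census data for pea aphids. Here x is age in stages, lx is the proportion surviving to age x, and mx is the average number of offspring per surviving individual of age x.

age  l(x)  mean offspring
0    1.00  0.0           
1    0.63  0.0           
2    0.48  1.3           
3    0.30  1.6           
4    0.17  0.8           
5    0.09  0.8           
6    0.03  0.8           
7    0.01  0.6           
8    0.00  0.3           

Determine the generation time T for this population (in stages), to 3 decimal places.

2.815

lx·mx: 0, 0, 0.624, 0.48, 0.136, 0.072, 0.024, 0.006, 0 → R0 = 1.342
x·lx·mx: 0, 0, 1.248, 1.44, 0.544, 0.36, 0.144, 0.042, 0 → Σ = 3.778
T = 3.778 / 1.342 = 2.815201… → 2.815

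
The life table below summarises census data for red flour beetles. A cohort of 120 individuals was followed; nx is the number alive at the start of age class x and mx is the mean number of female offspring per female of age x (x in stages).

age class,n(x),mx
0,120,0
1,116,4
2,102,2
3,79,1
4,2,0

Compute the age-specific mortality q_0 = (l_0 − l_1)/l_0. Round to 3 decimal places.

0.033

lx = nx/n0 = nx/120: 1, 0.96667…, 0.85, 0.65833…, 0.01667…
q_0 = (l_0 − l_1) / l_0 = (1 − 0.966667…) / 1
     = 0.033333… / 1 = 0.033333… → 0.033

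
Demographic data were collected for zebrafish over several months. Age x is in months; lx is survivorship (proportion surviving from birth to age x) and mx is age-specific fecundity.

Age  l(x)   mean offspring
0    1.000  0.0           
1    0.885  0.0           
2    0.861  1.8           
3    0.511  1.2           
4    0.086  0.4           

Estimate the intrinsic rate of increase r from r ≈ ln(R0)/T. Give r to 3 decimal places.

R0 = Σ lx·mx = 0 + 0 + 1.5498 + 0.6132 + 0.0344 = 2.1974
Σ x·lx·mx = 5.0768; T = 5.0768/2.1974 = 2.31037…
r ≈ ln(R0)/T = ln(2.1974)/2.31037… = 0.34076… → 0.341

0.341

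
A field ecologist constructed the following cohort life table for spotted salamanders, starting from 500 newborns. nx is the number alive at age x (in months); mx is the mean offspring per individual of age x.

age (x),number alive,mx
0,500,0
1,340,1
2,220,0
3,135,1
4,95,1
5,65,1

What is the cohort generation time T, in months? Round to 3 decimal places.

lx = nx/n0 = nx/500: 1, 0.68, 0.44, 0.27, 0.19, 0.13
lx·mx: 0, 0.68, 0, 0.27, 0.19, 0.13 → R0 = 1.27
x·lx·mx: 0, 0.68, 0, 0.81, 0.76, 0.65 → Σ = 2.9
T = 2.9 / 1.27 = 2.283465… → 2.283

2.283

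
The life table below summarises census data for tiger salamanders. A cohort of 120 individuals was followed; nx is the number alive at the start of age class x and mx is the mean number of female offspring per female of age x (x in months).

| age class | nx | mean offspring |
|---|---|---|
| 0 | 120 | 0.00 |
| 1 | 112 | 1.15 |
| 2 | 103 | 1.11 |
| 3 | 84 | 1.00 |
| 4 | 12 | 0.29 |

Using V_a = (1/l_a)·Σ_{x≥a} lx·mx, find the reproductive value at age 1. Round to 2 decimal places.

2.95

lx = nx/n0 = nx/120: 1, 0.93333…, 0.85833…, 0.7, 0.1
lx·mx for x ≥ 1: 1.073333…, 0.95275…, 0.7, 0.029 → sum = 2.755083…
V_1 = 2.755083… / l_1 = 2.755083… / 0.933333… = 2.951875… → 2.95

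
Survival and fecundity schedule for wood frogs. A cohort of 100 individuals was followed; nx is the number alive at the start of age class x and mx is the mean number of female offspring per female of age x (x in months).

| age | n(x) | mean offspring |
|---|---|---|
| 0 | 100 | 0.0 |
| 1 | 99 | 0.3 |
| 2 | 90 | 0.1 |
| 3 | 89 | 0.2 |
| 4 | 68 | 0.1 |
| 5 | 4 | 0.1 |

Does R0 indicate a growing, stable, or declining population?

lx = nx/n0 = nx/100: 1, 0.99, 0.9, 0.89, 0.68, 0.04
R0 = Σ lx·mx = 0 + 0.297 + 0.09 + 0.178 + 0.068 + 0.004 = 0.637
R0 < 1, so the population is declining.

declining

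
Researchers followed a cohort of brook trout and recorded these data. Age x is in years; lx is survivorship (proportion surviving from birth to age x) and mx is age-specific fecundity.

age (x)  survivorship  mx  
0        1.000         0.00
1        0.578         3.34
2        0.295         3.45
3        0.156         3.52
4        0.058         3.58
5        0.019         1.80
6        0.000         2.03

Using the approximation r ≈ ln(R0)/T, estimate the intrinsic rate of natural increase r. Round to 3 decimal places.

0.746

R0 = Σ lx·mx = 0 + 1.93052 + 1.01775 + 0.54912 + 0.20764 + 0.0342 + 0 = 3.73923
Σ x·lx·mx = 6.61494; T = 6.61494/3.73923 = 1.76906…
r ≈ ln(R0)/T = ln(3.73923)/1.76906… = 0.74552… → 0.746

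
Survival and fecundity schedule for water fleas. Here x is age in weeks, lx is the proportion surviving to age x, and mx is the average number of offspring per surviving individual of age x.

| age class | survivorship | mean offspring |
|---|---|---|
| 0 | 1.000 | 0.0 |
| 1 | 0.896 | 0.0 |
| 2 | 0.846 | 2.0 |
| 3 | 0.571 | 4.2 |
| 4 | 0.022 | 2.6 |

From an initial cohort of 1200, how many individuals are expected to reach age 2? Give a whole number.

1015

Expected survivors = N0 · l_2 = 1200 × 0.846 = 1015.2 → 1015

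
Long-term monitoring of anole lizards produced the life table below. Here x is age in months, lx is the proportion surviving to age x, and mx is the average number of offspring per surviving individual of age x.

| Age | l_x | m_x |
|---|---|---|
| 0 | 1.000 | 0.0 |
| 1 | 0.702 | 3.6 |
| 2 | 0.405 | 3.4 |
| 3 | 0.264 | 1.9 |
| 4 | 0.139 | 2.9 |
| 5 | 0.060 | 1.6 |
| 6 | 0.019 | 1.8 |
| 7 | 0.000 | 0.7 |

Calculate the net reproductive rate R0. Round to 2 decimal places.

4.94

lx·mx by age: 0, 2.5272, 1.377, 0.5016, 0.4031, 0.096, 0.0342, 0
R0 = Σ lx·mx = 4.9391 → 4.94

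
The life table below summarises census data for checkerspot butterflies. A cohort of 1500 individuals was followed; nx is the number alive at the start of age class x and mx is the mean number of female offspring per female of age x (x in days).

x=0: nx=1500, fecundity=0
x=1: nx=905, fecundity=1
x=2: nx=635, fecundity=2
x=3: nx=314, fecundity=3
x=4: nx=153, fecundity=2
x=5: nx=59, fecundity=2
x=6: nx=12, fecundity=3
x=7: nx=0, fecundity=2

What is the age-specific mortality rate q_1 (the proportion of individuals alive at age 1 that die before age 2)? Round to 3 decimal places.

0.298

lx = nx/n0 = nx/1500: 1, 0.60333…, 0.42333…, 0.20933…, 0.102, 0.03933…, 0.008, 0
q_1 = (l_1 − l_2) / l_1 = (0.603333… − 0.423333…) / 0.603333…
     = 0.18… / 0.603333… = 0.298343… → 0.298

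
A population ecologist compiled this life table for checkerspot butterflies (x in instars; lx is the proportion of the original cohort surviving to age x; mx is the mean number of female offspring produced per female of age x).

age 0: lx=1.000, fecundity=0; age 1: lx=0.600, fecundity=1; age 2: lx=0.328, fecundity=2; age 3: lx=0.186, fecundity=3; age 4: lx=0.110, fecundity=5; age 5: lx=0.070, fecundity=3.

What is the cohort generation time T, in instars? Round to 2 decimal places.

2.66

lx·mx: 0, 0.6, 0.656, 0.558, 0.55, 0.21 → R0 = 2.574
x·lx·mx: 0, 0.6, 1.312, 1.674, 2.2, 1.05 → Σ = 6.836
T = 6.836 / 2.574 = 2.655789… → 2.66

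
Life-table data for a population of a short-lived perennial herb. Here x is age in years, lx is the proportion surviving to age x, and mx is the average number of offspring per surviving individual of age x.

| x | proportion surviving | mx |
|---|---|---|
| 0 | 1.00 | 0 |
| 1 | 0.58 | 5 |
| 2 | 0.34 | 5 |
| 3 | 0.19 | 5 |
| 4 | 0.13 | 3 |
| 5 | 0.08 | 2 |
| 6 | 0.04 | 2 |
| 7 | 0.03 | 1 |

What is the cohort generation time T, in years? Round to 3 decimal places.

1.965

lx·mx: 0, 2.9, 1.7, 0.95, 0.39, 0.16, 0.08, 0.03 → R0 = 6.21
x·lx·mx: 0, 2.9, 3.4, 2.85, 1.56, 0.8, 0.48, 0.21 → Σ = 12.2
T = 12.2 / 6.21 = 1.964573… → 1.965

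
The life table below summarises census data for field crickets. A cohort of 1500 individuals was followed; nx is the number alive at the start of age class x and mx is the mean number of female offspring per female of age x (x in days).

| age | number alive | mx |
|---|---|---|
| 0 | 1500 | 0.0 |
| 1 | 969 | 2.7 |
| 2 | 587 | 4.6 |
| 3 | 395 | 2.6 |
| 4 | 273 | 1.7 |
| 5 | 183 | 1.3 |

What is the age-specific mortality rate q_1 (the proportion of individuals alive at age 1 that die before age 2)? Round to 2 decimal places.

0.39

lx = nx/n0 = nx/1500: 1, 0.646, 0.39133…, 0.26333…, 0.182, 0.122
q_1 = (l_1 − l_2) / l_1 = (0.646 − 0.391333…) / 0.646
     = 0.254667… / 0.646 = 0.394221… → 0.39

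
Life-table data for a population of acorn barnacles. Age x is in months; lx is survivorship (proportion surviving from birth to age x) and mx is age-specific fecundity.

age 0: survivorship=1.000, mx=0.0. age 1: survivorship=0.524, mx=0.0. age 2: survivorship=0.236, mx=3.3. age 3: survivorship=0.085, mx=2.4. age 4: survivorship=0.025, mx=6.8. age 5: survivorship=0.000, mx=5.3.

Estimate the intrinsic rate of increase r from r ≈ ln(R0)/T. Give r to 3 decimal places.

R0 = Σ lx·mx = 0 + 0 + 0.7788 + 0.204 + 0.17 + 0 = 1.1528
Σ x·lx·mx = 2.8496; T = 2.8496/1.1528 = 2.47189…
r ≈ ln(R0)/T = ln(1.1528)/2.47189… = 0.05752… → 0.058

0.058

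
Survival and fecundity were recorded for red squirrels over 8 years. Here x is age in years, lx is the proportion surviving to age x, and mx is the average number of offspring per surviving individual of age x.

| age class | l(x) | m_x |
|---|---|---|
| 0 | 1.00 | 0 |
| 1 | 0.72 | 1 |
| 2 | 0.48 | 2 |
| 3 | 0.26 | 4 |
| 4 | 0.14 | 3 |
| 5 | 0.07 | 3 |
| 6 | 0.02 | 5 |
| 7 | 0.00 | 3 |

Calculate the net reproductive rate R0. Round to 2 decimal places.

lx·mx by age: 0, 0.72, 0.96, 1.04, 0.42, 0.21, 0.1, 0
R0 = Σ lx·mx = 3.45 → 3.45

3.45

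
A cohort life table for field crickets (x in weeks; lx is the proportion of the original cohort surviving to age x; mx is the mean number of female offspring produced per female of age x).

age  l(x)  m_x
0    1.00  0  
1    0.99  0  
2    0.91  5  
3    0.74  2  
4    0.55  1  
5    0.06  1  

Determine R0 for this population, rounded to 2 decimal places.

6.64

lx·mx by age: 0, 0, 4.55, 1.48, 0.55, 0.06
R0 = Σ lx·mx = 6.64 → 6.64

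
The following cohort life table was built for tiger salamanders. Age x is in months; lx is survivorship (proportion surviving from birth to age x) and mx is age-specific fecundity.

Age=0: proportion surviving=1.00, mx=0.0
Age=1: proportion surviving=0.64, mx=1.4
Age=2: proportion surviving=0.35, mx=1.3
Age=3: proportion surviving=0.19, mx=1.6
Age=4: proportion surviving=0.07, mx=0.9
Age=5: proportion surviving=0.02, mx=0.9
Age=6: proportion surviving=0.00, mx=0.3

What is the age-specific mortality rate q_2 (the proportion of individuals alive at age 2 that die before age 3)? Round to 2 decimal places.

q_2 = (l_2 − l_3) / l_2 = (0.35 − 0.19) / 0.35
     = 0.16 / 0.35 = 0.457143… → 0.46

0.46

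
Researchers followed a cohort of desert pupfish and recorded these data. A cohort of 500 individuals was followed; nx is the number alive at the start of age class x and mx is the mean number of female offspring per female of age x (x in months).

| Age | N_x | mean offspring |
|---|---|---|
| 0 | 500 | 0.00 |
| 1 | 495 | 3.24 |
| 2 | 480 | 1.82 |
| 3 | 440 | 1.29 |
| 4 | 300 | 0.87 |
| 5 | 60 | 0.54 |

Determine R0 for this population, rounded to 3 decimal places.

6.677

lx = nx/n0 = nx/500: 1, 0.99, 0.96, 0.88, 0.6, 0.12
lx·mx by age: 0, 3.2076, 1.7472, 1.1352, 0.522, 0.0648
R0 = Σ lx·mx = 6.6768 → 6.677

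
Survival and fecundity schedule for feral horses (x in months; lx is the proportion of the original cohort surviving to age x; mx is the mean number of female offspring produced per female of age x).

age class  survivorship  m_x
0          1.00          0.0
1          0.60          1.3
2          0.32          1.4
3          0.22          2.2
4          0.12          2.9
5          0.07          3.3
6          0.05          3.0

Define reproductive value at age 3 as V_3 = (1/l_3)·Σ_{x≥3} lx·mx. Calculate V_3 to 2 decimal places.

lx·mx for x ≥ 3: 0.484, 0.348, 0.231, 0.15 → sum = 1.213
V_3 = 1.213 / l_3 = 1.213 / 0.22 = 5.513636… → 5.51

5.51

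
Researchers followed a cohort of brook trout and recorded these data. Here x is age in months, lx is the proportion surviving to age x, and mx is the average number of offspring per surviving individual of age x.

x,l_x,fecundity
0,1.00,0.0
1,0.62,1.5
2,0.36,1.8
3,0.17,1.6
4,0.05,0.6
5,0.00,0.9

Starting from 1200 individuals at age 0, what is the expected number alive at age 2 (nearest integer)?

Expected survivors = N0 · l_2 = 1200 × 0.36 = 432 → 432

432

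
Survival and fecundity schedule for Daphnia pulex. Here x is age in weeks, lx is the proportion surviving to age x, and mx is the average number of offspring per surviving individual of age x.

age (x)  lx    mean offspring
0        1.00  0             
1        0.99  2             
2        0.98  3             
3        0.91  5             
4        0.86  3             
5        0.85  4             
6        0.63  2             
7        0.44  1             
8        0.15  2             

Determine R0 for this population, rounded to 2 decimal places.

lx·mx by age: 0, 1.98, 2.94, 4.55, 2.58, 3.4, 1.26, 0.44, 0.3
R0 = Σ lx·mx = 17.45 → 17.45

17.45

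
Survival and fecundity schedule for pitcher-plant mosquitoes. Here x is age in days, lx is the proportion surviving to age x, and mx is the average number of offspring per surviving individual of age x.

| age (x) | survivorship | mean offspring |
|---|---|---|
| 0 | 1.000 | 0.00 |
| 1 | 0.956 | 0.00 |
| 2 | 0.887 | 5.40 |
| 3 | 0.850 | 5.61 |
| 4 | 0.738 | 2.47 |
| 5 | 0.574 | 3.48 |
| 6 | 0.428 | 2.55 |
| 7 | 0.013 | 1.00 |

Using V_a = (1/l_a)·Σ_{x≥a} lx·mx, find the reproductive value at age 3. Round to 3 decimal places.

lx·mx for x ≥ 3: 4.7685, 1.82286, 1.99752, 1.0914, 0.013 → sum = 9.69328
V_3 = 9.69328 / l_3 = 9.69328 / 0.85 = 11.403859… → 11.404

11.404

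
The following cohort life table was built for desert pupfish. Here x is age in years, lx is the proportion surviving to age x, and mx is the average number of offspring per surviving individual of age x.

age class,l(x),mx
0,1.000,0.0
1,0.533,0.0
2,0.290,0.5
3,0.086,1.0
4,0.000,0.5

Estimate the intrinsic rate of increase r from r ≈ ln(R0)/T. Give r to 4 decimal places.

-0.6177

R0 = Σ lx·mx = 0 + 0 + 0.145 + 0.086 + 0 = 0.231
Σ x·lx·mx = 0.548; T = 0.548/0.231 = 2.37229…
r ≈ ln(R0)/T = ln(0.231)/2.37229… = -0.617688… → -0.6177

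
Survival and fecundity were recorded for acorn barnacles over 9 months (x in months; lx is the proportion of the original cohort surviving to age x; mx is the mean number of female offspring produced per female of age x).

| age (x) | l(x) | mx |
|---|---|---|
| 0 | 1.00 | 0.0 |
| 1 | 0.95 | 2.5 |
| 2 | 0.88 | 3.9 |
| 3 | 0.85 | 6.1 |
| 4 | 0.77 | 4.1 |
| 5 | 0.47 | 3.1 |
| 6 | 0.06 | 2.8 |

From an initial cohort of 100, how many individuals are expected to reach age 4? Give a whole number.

77

Expected survivors = N0 · l_4 = 100 × 0.77 = 77 → 77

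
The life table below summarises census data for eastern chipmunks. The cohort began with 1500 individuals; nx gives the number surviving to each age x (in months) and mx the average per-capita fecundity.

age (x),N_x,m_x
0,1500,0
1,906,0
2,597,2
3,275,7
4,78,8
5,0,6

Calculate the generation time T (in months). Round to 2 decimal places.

2.85

lx = nx/n0 = nx/1500: 1, 0.604, 0.398, 0.18333…, 0.052, 0
lx·mx: 0, 0, 0.796, 1.283333…, 0.416, 0 → R0 = 2.495333…
x·lx·mx: 0, 0, 1.592, 3.85…, 1.664, 0 → Σ = 7.106…
T = 7.106… / 2.495333… = 2.847716… → 2.85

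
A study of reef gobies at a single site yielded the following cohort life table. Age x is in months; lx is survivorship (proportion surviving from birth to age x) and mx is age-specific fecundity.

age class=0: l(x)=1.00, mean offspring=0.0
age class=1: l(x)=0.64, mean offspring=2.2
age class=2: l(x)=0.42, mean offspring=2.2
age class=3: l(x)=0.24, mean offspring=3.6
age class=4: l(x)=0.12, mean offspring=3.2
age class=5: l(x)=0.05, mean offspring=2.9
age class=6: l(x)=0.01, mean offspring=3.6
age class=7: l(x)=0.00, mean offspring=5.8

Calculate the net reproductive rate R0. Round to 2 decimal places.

lx·mx by age: 0, 1.408, 0.924, 0.864, 0.384, 0.145, 0.036, 0
R0 = Σ lx·mx = 3.761 → 3.76

3.76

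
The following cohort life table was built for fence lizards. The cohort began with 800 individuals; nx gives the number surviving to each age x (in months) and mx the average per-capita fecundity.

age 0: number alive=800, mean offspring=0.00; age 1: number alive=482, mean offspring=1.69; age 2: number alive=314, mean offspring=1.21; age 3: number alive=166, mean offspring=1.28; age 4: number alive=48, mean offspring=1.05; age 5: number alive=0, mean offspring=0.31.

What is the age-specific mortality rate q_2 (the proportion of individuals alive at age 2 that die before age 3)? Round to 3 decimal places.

0.471

lx = nx/n0 = nx/800: 1, 0.6025, 0.3925, 0.2075, 0.06, 0
q_2 = (l_2 − l_3) / l_2 = (0.3925 − 0.2075) / 0.3925
     = 0.185 / 0.3925 = 0.471338… → 0.471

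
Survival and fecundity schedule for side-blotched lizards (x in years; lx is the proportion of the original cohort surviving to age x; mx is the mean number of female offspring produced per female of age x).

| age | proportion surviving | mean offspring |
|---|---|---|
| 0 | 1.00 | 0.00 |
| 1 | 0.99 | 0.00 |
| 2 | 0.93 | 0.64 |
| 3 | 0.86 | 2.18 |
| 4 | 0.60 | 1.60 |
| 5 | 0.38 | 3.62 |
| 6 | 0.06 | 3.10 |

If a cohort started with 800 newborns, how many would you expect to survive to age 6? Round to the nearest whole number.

Expected survivors = N0 · l_6 = 800 × 0.06 = 48 → 48

48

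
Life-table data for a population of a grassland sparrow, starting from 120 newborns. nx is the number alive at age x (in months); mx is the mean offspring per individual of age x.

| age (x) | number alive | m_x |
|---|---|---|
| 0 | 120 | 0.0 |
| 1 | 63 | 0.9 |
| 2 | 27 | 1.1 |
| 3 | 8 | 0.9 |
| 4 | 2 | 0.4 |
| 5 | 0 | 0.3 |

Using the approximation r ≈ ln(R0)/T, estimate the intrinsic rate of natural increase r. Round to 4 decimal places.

-0.1608

lx = nx/n0 = nx/120: 1, 0.525, 0.225, 0.06667…, 0.01667…, 0
R0 = Σ lx·mx = 0 + 0.4725 + 0.2475 + 0.06… + 0.00667… + 0 = 0.786667…
Σ x·lx·mx = 1.174167…; T = 1.174167…/0.786667… = 1.49258…
r ≈ ln(R0)/T = ln(0.786667…)/1.49258… = -0.160762… → -0.1608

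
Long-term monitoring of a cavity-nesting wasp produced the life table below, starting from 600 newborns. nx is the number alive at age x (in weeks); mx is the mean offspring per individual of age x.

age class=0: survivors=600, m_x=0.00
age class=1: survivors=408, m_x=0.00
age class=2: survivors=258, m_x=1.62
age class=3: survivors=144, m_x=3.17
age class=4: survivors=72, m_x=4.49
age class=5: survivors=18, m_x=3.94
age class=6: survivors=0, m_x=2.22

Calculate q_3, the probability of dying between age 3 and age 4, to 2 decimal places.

lx = nx/n0 = nx/600: 1, 0.68, 0.43, 0.24, 0.12, 0.03, 0
q_3 = (l_3 − l_4) / l_3 = (0.24 − 0.12) / 0.24
     = 0.12 / 0.24 = 0.5 → 0.50

0.50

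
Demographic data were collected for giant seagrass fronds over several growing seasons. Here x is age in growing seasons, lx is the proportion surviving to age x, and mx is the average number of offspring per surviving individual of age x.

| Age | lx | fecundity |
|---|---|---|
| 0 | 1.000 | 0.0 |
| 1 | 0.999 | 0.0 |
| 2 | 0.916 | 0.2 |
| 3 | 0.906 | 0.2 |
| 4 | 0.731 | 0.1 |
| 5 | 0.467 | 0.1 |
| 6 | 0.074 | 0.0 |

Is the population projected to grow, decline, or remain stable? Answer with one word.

R0 = Σ lx·mx = 0 + 0 + 0.1832 + 0.1812 + 0.0731 + 0.0467 + 0 = 0.4842
R0 < 1, so the population is declining.

declining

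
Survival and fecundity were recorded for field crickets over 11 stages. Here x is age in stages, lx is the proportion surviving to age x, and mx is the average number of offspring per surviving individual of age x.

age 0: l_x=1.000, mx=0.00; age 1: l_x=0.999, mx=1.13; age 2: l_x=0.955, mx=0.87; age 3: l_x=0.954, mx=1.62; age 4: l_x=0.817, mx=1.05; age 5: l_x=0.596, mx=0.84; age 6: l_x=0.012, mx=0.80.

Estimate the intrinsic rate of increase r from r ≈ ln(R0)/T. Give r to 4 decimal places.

0.5752

R0 = Σ lx·mx = 0 + 1.12887 + 0.83085 + 1.54548 + 0.85785 + 0.50064 + 0.0096 = 4.87329
Σ x·lx·mx = 13.41921; T = 13.41921/4.87329 = 2.75362…
r ≈ ln(R0)/T = ln(4.87329)/2.75362… = 0.575158… → 0.5752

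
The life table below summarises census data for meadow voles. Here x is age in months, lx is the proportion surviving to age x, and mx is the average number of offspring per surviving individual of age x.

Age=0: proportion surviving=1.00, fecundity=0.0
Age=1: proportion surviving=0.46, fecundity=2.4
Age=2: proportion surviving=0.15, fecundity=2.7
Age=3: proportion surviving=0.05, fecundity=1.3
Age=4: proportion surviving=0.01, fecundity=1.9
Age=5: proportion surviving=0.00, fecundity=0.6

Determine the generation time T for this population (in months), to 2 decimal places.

lx·mx: 0, 1.104, 0.405, 0.065, 0.019, 0 → R0 = 1.593
x·lx·mx: 0, 1.104, 0.81, 0.195, 0.076, 0 → Σ = 2.185
T = 2.185 / 1.593 = 1.371626… → 1.37

1.37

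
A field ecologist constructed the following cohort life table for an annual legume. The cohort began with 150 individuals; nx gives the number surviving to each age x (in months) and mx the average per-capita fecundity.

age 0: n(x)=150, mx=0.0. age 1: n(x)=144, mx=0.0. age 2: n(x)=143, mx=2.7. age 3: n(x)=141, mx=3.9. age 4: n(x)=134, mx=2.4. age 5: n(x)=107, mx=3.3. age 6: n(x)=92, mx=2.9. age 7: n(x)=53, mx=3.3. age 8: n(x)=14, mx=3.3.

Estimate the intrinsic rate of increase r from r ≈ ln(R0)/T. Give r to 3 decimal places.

0.639

lx = nx/n0 = nx/150: 1, 0.96, 0.95333…, 0.94, 0.89333…, 0.71333…, 0.61333…, 0.35333…, 0.09333…
R0 = Σ lx·mx = 0 + 0 + 2.574… + 3.666 + 2.144… + 2.354… + 1.77867… + 1.166… + 0.308… = 13.990667…
Σ x·lx·mx = 57.79…; T = 57.79…/13.990667… = 4.13061…
r ≈ ln(R0)/T = ln(13.990667…)/4.13061… = 0.63874… → 0.639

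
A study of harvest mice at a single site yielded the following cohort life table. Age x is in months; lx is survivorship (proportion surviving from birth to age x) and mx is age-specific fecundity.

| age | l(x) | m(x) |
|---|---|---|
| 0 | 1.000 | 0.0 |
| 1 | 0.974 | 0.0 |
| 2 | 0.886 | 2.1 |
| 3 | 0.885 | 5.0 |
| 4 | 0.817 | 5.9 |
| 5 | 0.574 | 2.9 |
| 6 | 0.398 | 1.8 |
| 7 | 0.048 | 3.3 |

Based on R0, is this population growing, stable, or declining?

growing

R0 = Σ lx·mx = 0 + 0 + 1.8606 + 4.425 + 4.8203 + 1.6646 + 0.7164 + 0.1584 = 13.6453
R0 > 1, so the population is growing.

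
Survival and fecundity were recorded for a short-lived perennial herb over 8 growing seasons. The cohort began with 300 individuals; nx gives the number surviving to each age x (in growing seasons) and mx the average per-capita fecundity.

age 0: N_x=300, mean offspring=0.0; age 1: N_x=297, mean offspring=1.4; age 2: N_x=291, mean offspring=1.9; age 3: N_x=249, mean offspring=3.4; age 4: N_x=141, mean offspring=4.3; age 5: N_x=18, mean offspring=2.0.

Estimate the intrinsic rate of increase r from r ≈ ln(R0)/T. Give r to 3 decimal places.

0.775

lx = nx/n0 = nx/300: 1, 0.99, 0.97, 0.83, 0.47, 0.06
R0 = Σ lx·mx = 0 + 1.386 + 1.843 + 2.822 + 2.021 + 0.12 = 8.192
Σ x·lx·mx = 22.222; T = 22.222/8.192 = 2.71265…
r ≈ ln(R0)/T = ln(8.192)/2.71265… = 0.77532… → 0.775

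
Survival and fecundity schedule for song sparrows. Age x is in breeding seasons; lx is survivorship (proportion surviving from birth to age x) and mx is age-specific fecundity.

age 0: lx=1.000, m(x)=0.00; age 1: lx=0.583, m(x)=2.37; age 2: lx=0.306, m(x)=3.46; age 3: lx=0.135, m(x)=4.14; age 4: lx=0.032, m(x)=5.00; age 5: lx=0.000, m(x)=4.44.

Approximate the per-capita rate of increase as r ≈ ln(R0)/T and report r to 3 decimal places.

R0 = Σ lx·mx = 0 + 1.38171 + 1.05876 + 0.5589 + 0.16 + 0 = 3.15937
Σ x·lx·mx = 5.81593; T = 5.81593/3.15937 = 1.84085…
r ≈ ln(R0)/T = ln(3.15937)/1.84085… = 0.62491… → 0.625

0.625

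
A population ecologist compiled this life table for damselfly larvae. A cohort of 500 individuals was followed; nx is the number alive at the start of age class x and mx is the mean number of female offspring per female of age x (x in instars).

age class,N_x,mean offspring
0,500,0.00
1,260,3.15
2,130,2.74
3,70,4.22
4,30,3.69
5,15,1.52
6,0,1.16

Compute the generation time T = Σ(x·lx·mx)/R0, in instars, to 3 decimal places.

1.854

lx = nx/n0 = nx/500: 1, 0.52, 0.26, 0.14, 0.06, 0.03, 0
lx·mx: 0, 1.638, 0.7124, 0.5908, 0.2214, 0.0456, 0 → R0 = 3.2082
x·lx·mx: 0, 1.638, 1.4248, 1.7724, 0.8856, 0.228, 0 → Σ = 5.9488
T = 5.9488 / 3.2082 = 1.854248… → 1.854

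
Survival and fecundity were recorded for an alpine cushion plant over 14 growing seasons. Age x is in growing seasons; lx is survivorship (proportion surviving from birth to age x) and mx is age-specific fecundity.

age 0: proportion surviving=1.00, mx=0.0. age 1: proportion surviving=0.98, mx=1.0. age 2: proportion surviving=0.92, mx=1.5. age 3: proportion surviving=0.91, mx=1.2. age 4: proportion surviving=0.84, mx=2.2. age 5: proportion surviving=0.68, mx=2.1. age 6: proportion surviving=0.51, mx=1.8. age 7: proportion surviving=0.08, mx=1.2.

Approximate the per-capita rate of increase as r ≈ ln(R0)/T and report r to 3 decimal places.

R0 = Σ lx·mx = 0 + 0.98 + 1.38 + 1.092 + 1.848 + 1.428 + 0.918 + 0.096 = 7.742
Σ x·lx·mx = 27.728; T = 27.728/7.742 = 3.5815…
r ≈ ln(R0)/T = ln(7.742)/3.5815… = 0.57145… → 0.571

0.571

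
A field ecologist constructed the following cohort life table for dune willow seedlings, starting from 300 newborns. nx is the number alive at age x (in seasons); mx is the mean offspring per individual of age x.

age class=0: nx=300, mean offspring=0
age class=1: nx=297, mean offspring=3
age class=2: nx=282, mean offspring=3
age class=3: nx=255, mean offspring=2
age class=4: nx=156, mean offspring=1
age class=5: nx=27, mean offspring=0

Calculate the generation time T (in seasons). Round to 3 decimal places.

1.971

lx = nx/n0 = nx/300: 1, 0.99, 0.94, 0.85, 0.52, 0.09
lx·mx: 0, 2.97, 2.82, 1.7, 0.52, 0 → R0 = 8.01
x·lx·mx: 0, 2.97, 5.64, 5.1, 2.08, 0 → Σ = 15.79
T = 15.79 / 8.01 = 1.971286… → 1.971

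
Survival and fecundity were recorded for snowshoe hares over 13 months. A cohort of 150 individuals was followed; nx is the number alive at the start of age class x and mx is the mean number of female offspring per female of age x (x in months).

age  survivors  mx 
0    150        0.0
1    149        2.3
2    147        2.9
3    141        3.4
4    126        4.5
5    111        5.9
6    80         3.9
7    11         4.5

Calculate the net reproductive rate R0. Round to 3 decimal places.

18.879

lx = nx/n0 = nx/150: 1, 0.99333…, 0.98, 0.94, 0.84, 0.74, 0.53333…, 0.07333…
lx·mx by age: 0, 2.284667…, 2.842, 3.196, 3.78, 4.366, 2.08…, 0.33…
R0 = Σ lx·mx = 18.878667… → 18.879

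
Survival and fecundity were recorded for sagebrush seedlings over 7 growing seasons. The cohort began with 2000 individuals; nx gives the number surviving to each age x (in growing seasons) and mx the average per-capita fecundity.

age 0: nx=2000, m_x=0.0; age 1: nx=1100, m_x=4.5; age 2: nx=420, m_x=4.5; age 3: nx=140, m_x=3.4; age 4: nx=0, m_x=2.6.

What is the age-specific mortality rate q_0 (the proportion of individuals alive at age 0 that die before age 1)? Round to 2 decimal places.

0.45

lx = nx/n0 = nx/2000: 1, 0.55, 0.21, 0.07, 0
q_0 = (l_0 − l_1) / l_0 = (1 − 0.55) / 1
     = 0.45 / 1 = 0.45 → 0.45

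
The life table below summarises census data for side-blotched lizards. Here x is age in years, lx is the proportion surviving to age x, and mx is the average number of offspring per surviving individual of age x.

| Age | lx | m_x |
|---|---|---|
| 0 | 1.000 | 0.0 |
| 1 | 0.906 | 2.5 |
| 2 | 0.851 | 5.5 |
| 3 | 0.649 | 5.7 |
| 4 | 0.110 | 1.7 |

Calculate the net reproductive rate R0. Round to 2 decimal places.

10.83

lx·mx by age: 0, 2.265, 4.6805, 3.6993, 0.187
R0 = Σ lx·mx = 10.8318 → 10.83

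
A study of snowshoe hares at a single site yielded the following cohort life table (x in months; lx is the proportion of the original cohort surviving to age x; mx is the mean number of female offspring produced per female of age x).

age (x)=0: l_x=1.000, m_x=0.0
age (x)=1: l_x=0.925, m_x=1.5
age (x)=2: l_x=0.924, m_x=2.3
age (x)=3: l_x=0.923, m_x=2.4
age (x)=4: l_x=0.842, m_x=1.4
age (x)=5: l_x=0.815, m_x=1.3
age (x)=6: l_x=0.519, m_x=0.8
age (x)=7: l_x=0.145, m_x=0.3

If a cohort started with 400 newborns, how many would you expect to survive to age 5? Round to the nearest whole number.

326

Expected survivors = N0 · l_5 = 400 × 0.815 = 326 → 326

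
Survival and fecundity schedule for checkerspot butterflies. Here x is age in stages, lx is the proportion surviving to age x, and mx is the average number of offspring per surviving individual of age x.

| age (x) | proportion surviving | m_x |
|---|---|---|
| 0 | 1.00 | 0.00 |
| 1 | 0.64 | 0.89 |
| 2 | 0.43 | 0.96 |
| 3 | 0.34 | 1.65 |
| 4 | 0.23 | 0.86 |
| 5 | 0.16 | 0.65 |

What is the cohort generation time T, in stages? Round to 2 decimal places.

2.38

lx·mx: 0, 0.5696, 0.4128, 0.561, 0.1978, 0.104 → R0 = 1.8452
x·lx·mx: 0, 0.5696, 0.8256, 1.683, 0.7912, 0.52 → Σ = 4.3894
T = 4.3894 / 1.8452 = 2.378821… → 2.38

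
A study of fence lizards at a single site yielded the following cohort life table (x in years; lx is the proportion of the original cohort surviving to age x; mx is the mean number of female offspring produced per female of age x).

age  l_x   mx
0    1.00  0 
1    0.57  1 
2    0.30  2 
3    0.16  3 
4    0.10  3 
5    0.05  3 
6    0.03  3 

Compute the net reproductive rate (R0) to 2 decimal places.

lx·mx by age: 0, 0.57, 0.6, 0.48, 0.3, 0.15, 0.09
R0 = Σ lx·mx = 2.19 → 2.19

2.19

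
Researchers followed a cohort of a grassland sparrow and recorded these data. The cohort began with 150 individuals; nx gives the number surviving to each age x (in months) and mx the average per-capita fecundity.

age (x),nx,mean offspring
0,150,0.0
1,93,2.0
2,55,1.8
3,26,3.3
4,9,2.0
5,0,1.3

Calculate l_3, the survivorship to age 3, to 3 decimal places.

0.173

l_3 = n_3/n_0 = 26/150 = 0.173333… → 0.173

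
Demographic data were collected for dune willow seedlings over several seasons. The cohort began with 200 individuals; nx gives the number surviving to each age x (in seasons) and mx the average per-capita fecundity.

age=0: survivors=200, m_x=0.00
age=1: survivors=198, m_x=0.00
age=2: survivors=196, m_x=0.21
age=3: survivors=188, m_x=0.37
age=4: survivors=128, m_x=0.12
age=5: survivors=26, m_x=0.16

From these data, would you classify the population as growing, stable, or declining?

declining

lx = nx/n0 = nx/200: 1, 0.99, 0.98, 0.94, 0.64, 0.13
R0 = Σ lx·mx = 0 + 0 + 0.2058 + 0.3478 + 0.0768 + 0.0208 = 0.6512
R0 < 1, so the population is declining.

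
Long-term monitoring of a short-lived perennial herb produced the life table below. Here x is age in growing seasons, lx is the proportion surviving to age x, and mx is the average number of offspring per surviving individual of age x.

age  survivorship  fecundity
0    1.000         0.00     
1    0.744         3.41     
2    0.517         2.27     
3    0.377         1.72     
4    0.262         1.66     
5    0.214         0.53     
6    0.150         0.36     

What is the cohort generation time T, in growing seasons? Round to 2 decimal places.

lx·mx: 0, 2.53704, 1.17359, 0.64844, 0.43492, 0.11342, 0.054 → R0 = 4.96141
x·lx·mx: 0, 2.53704, 2.34718, 1.94532, 1.73968, 0.5671, 0.324 → Σ = 9.46032
T = 9.46032 / 4.96141 = 1.906781… → 1.91

1.91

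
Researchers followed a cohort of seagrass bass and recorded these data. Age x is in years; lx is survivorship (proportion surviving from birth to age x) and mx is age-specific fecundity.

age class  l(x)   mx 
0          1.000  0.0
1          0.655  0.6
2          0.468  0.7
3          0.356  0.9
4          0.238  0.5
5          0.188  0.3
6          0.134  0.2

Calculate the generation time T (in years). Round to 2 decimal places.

2.36

lx·mx: 0, 0.393, 0.3276, 0.3204, 0.119, 0.0564, 0.0268 → R0 = 1.2432
x·lx·mx: 0, 0.393, 0.6552, 0.9612, 0.476, 0.282, 0.1608 → Σ = 2.9282
T = 2.9282 / 1.2432 = 2.355373… → 2.36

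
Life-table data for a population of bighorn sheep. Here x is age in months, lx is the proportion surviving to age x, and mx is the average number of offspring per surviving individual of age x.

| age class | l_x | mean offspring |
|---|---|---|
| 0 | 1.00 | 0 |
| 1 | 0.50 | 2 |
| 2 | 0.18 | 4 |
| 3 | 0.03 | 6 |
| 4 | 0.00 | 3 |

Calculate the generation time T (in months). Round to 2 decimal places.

lx·mx: 0, 1, 0.72, 0.18, 0 → R0 = 1.9
x·lx·mx: 0, 1, 1.44, 0.54, 0 → Σ = 2.98
T = 2.98 / 1.9 = 1.568421… → 1.57

1.57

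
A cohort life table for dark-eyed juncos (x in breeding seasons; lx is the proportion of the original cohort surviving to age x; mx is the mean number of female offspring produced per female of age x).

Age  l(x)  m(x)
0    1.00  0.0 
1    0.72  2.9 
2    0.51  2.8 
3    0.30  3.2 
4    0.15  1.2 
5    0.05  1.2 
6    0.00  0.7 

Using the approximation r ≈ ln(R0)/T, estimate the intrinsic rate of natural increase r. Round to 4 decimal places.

R0 = Σ lx·mx = 0 + 2.088 + 1.428 + 0.96 + 0.18 + 0.06 + 0 = 4.716
Σ x·lx·mx = 8.844; T = 8.844/4.716 = 1.87532…
r ≈ ln(R0)/T = ln(4.716)/1.87532… = 0.827039… → 0.8270

0.8270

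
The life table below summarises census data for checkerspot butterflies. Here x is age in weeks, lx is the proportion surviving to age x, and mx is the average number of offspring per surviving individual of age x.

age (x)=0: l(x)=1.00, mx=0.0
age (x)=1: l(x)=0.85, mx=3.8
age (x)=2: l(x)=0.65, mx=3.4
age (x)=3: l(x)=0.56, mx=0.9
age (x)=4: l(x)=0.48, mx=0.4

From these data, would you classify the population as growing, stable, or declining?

R0 = Σ lx·mx = 0 + 3.23 + 2.21 + 0.504 + 0.192 = 6.136
R0 > 1, so the population is growing.

growing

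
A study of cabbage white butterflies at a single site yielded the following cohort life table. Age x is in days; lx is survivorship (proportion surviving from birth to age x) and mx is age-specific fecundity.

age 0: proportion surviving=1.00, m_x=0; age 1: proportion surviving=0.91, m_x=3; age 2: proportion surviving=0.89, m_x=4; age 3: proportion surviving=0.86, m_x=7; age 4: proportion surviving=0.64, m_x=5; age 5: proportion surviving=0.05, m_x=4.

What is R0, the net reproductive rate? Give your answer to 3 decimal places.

lx·mx by age: 0, 2.73, 3.56, 6.02, 3.2, 0.2
R0 = Σ lx·mx = 15.71 → 15.710

15.710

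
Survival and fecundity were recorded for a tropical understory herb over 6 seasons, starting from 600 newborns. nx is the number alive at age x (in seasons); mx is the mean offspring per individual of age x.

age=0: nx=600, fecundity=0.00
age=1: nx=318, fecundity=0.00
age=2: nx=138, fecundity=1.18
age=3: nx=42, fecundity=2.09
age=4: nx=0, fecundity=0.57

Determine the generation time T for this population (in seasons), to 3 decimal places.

2.350

lx = nx/n0 = nx/600: 1, 0.53, 0.23, 0.07, 0
lx·mx: 0, 0, 0.2714, 0.1463, 0 → R0 = 0.4177
x·lx·mx: 0, 0, 0.5428, 0.4389, 0 → Σ = 0.9817
T = 0.9817 / 0.4177 = 2.350251… → 2.350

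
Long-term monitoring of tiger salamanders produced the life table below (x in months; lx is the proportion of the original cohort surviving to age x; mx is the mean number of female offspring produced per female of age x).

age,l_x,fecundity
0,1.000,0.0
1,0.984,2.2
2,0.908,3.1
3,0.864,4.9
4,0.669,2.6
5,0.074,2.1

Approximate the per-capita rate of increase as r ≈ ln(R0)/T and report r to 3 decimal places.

R0 = Σ lx·mx = 0 + 2.1648 + 2.8148 + 4.2336 + 1.7394 + 0.1554 = 11.108
Σ x·lx·mx = 28.2298; T = 28.2298/11.108 = 2.54139…
r ≈ ln(R0)/T = ln(11.108)/2.54139… = 0.94738… → 0.947

0.947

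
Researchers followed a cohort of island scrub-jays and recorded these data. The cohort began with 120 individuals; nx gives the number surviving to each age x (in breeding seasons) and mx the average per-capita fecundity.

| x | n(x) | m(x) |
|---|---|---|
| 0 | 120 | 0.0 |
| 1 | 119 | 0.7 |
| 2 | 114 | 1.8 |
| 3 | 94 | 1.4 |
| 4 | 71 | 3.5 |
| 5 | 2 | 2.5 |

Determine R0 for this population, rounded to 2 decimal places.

lx = nx/n0 = nx/120: 1, 0.99167…, 0.95, 0.78333…, 0.59167…, 0.01667…
lx·mx by age: 0, 0.694167…, 1.71, 1.096667…, 2.070833…, 0.041667…
R0 = Σ lx·mx = 5.613333… → 5.61

5.61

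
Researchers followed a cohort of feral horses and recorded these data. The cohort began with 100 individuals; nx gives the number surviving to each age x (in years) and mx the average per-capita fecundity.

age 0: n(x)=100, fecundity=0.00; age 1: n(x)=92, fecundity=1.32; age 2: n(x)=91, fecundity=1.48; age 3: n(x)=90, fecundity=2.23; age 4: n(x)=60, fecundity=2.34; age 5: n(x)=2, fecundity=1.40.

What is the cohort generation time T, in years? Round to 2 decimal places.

lx = nx/n0 = nx/100: 1, 0.92, 0.91, 0.9, 0.6, 0.02
lx·mx: 0, 1.2144, 1.3468, 2.007, 1.404, 0.028 → R0 = 6.0002
x·lx·mx: 0, 1.2144, 2.6936, 6.021, 5.616, 0.14 → Σ = 15.685
T = 15.685 / 6.0002 = 2.61408… → 2.61

2.61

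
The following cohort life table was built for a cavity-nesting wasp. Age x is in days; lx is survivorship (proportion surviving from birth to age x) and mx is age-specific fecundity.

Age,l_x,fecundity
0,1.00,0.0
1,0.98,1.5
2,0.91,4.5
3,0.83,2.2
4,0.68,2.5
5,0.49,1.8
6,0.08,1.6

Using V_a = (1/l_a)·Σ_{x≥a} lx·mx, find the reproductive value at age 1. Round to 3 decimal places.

lx·mx for x ≥ 1: 1.47, 4.095, 1.826, 1.7, 0.882, 0.128 → sum = 10.101
V_1 = 10.101 / l_1 = 10.101 / 0.98 = 10.307143… → 10.307

10.307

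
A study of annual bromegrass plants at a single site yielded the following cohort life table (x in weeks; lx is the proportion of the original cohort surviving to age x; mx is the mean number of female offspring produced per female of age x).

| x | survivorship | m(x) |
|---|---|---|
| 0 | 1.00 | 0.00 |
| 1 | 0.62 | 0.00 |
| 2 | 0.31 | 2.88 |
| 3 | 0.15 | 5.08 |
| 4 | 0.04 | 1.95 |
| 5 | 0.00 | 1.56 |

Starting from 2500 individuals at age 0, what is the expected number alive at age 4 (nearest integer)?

Expected survivors = N0 · l_4 = 2500 × 0.04 = 100 → 100

100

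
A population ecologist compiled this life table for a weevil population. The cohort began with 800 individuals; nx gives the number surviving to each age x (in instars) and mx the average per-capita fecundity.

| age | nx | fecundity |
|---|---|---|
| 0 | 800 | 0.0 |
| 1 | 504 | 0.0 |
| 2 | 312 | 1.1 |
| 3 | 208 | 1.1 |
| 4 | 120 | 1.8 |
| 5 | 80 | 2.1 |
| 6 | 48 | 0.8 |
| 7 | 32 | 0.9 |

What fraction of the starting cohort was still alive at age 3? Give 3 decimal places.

l_3 = n_3/n_0 = 208/800 = 0.26 → 0.260

0.260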